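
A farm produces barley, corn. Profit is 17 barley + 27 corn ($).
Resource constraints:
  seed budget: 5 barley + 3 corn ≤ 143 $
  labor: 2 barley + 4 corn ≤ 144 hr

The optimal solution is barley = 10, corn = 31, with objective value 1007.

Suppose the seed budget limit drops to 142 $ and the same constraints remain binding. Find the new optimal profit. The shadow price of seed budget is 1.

1006

Δb = -1, so new z* = 1007 + (1)·(-1) = 1007 − 1 = 1006.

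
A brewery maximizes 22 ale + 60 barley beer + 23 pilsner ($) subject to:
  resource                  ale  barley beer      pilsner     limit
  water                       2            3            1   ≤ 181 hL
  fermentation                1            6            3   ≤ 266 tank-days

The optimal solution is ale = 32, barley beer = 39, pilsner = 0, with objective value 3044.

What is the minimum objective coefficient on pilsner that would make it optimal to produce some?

Check each constraint at x*: water 181/181 (tight); fermentation 266/266 (tight).
Dual feasibility on the basic columns requires 2·y_water + 1·y_fermentation = 22, 3·y_water + 6·y_fermentation = 60.
→ y_water = 8 and y_fermentation = 6.
pilsner enters the basis when its profit ≥ yᵀa₃ = 8·1 + 6·3 = 26.

26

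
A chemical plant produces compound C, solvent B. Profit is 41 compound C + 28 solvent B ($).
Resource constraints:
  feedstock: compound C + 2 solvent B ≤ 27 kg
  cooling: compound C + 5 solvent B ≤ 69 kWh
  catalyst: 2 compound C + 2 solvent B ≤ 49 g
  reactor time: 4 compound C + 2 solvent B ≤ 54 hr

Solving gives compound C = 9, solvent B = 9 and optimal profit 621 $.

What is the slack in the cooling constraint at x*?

15

cooling used = 1·9 + 5·9 = 54; slack = 69 − 54 = 15.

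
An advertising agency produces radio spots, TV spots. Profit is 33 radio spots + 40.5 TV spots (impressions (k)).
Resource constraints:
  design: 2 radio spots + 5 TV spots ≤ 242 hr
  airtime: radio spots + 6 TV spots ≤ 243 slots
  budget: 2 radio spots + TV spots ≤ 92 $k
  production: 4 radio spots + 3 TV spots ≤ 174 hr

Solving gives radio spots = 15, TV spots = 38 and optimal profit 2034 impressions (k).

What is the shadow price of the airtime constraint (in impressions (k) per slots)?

3

Check each constraint at x*: design 220/242 (slack 22); airtime 243/243 (tight); budget 68/92 (slack 24); production 174/174 (tight).
Since design, budget are not tight, their duals are 0.
The binding rows give the dual system: 1·y_airtime + 4·y_production = 33 and 6·y_airtime + 3·y_production = 40.5.
→ y_airtime = 3 and y_production = 7.5.
Shadow price of airtime = 3.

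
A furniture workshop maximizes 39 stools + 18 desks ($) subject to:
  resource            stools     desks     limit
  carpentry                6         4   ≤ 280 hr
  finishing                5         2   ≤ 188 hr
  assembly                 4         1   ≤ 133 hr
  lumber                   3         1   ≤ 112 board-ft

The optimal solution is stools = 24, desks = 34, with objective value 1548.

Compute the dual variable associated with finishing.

6

At the optimum: carpentry uses 280 of 280 (binding); finishing uses 188 of 188 (binding); assembly uses 130 of 133 (slack = 3); lumber uses 106 of 112 (slack = 6).
Since assembly, lumber are not tight, their duals are 0.
From A_Bᵀ y = c: 6·y_carpentry + 5·y_finishing = 39; 4·y_carpentry + 2·y_finishing = 18.
→ y_carpentry = 1.5 and y_finishing = 6.
Shadow price of finishing = 6.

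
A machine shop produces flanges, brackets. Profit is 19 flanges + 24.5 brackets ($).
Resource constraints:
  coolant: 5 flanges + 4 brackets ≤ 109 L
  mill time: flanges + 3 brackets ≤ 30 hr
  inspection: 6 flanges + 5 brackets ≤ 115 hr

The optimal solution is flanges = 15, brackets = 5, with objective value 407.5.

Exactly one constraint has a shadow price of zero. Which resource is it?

coolant: 95/109 (slack 14)
mill time: 30/30 (binding)
inspection: 115/115 (binding)
By complementary slackness, a constraint with positive slack has shadow price 0 → coolant.

coolant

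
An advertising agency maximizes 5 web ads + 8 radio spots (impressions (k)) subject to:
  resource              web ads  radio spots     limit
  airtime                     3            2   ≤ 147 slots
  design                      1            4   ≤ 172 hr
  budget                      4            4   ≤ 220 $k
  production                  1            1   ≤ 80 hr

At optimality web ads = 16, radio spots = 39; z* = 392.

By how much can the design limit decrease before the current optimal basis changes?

Binding constraints: design, budget. The basis is B = [[1,4],[4,4]] with det -12.
Per unit decrease in design, x* moves by d = (0.3333, -0.3333).
The basis stays optimal until airtime becomes binding; allowable decrease = 63 hr.

63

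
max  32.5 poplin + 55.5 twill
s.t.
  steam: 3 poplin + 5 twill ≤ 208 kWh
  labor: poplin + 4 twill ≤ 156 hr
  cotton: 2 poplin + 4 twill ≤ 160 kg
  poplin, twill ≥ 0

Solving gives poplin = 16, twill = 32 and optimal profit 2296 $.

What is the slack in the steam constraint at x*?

steam used = 3·16 + 5·32 = 208; slack = 208 − 208 = 0.

0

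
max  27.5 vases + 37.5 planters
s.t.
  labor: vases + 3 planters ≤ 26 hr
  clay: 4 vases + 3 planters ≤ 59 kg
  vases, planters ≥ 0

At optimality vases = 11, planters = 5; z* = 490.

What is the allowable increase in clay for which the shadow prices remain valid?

45

Binding constraints: labor, clay. The basis is B = [[1,3],[4,3]] with det -9.
Per unit increase in clay, x* moves by d = (0.3333, -0.1111).
The basis stays optimal until planters reaches 0; allowable increase = 45 kg.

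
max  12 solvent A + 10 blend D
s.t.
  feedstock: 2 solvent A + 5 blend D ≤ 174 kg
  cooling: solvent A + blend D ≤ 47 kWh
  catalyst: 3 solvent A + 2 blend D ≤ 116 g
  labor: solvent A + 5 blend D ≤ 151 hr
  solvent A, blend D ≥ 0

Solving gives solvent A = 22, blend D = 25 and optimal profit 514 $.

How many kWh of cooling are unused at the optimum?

0

cooling used = 1·22 + 1·25 = 47; slack = 47 − 47 = 0.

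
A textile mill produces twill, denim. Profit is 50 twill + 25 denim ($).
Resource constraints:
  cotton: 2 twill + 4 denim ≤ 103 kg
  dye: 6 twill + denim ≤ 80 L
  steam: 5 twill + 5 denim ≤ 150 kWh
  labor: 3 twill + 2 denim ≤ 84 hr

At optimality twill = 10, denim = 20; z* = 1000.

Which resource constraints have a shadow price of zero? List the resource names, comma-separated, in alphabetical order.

cotton: 100/103 (slack 3)
dye: 80/80 (binding)
steam: 150/150 (binding)
labor: 70/84 (slack 14)
By complementary slackness, a constraint with positive slack has shadow price 0 → cotton, labor.

cotton, labor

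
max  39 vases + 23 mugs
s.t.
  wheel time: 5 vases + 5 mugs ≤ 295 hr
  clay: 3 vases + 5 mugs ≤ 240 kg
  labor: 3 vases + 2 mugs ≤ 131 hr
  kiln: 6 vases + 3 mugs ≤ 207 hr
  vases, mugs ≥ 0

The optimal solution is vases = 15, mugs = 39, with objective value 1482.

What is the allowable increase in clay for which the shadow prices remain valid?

Binding constraints: clay, kiln. The basis is B = [[3,5],[6,3]] with det -21.
Per unit increase in clay, x* moves by d = (-0.1429, 0.2857).
The basis stays optimal until wheel time becomes binding; allowable increase = 35 kg.

35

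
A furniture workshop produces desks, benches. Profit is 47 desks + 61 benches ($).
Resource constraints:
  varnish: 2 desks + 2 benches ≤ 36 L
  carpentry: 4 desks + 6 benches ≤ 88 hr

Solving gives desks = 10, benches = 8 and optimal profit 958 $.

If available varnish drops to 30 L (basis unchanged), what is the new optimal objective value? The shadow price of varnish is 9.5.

Δb = -6, so new z* = 958 + (9.5)·(-6) = 958 − 57 = 901.

901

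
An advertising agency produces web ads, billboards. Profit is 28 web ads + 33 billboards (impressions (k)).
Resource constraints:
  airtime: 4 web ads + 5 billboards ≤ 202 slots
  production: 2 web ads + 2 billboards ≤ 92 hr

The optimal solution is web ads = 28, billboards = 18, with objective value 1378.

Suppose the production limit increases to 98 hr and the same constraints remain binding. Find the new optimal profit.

Both airtime and production are binding at x*.
The binding rows give the dual system: 4·y_airtime + 2·y_production = 28 and 5·y_airtime + 2·y_production = 33.
Solving: y_airtime = 5, y_production = 4.
Δz = y_production·Δb = 4 × (6) = 24, so new z* = 1378 + 24 = 1402.

1402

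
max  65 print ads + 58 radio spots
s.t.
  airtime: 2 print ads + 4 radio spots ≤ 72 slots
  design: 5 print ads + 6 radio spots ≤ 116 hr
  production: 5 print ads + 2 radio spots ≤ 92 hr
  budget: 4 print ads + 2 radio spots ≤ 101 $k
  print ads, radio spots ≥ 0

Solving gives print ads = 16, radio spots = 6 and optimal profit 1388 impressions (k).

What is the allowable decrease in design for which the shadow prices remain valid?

24

Binding constraints: design, production. The basis is B = [[5,6],[5,2]] with det -20.
Per unit decrease in design, x* moves by d = (0.1, -0.25).
The basis stays optimal until radio spots reaches 0; allowable decrease = 24 hr.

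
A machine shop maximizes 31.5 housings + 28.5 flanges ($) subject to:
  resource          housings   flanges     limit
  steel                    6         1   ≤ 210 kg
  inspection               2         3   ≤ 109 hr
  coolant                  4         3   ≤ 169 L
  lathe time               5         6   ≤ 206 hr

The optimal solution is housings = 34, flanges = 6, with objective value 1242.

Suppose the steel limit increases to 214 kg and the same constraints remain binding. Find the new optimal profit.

At the optimum: steel uses 210 of 210 (binding); inspection uses 86 of 109 (slack = 23); coolant uses 154 of 169 (slack = 15); lathe time uses 206 of 206 (binding).
Since inspection, coolant are not tight, their duals are 0.
The binding rows give the dual system: 6·y_steel + 5·y_lathe time = 31.5 and 1·y_steel + 6·y_lathe time = 28.5.
This yields shadow prices y_steel = 1.5, y_lathe time = 4.5.
Δz = y_steel·Δb = 1.5 × (4) = 6, so new z* = 1242 + 6 = 1248.

1248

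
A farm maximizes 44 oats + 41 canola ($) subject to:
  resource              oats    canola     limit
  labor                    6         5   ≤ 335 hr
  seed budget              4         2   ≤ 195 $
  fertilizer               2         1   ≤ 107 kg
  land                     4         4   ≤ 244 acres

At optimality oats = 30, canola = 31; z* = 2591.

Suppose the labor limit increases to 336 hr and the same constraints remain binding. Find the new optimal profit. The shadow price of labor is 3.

2594

Δb = 1, so new z* = 2591 + (3)·(1) = 2591 + 3 = 2594.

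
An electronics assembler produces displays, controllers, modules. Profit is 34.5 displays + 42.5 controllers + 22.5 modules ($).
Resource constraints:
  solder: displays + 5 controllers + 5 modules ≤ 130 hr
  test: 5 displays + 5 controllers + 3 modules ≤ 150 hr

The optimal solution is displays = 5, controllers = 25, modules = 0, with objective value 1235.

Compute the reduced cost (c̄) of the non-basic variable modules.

At the optimum: solder uses 130 of 130 (binding); test uses 150 of 150 (binding).
The binding rows give the dual system: 1·y_solder + 5·y_test = 34.5 and 5·y_solder + 5·y_test = 42.5.
→ y_solder = 2 and y_test = 6.5.
Reduced cost of modules: c₃ − yᵀa₃ = 22.5 − (2·5 + 6.5·3) = 22.5 − 29.5 = -7.

-7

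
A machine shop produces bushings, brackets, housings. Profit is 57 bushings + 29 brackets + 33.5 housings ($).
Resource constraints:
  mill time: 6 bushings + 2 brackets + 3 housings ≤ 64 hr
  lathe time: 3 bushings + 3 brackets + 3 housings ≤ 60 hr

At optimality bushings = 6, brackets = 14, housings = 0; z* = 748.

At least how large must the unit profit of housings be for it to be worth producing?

36

Both mill time and lathe time are binding at x*.
Dual feasibility on the basic columns requires 6·y_mill time + 3·y_lathe time = 57, 2·y_mill time + 3·y_lathe time = 29.
→ y_mill time = 7 and y_lathe time = 5.
housings enters the basis when its profit ≥ yᵀa₃ = 7·3 + 5·3 = 36.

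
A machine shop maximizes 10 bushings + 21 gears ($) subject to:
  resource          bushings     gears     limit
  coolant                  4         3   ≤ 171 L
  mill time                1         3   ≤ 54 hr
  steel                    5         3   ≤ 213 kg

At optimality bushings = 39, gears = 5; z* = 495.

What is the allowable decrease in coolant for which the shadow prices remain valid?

117

Binding constraints: coolant, mill time. The basis is B = [[4,3],[1,3]] with det 9.
Per unit decrease in coolant, x* moves by d = (-0.3333, 0.1111).
The basis stays optimal until bushings reaches 0; allowable decrease = 117 L.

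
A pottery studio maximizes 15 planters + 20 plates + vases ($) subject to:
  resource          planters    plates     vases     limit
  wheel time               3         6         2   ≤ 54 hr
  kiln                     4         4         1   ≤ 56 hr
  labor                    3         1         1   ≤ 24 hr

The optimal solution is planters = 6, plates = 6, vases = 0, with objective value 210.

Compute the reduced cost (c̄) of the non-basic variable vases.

-7

Binding: wheel time and labor. Non-binding: kiln (8 unused).
Slack constraints have shadow price 0 (complementary slackness).
Dual feasibility on the basic columns requires 3·y_wheel time + 3·y_labor = 15, 6·y_wheel time + 1·y_labor = 20.
Solving: y_wheel time = 3, y_labor = 2.
Reduced cost of vases: c₃ − yᵀa₃ = 1 − (3·2 + 2·1) = 1 − 8 = -7.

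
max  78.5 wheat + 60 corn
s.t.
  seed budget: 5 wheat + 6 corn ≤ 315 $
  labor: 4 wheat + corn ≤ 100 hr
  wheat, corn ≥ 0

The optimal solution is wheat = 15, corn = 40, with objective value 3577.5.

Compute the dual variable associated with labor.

Both seed budget and labor are binding at x*.
From A_Bᵀ y = c: 5·y_seed budget + 4·y_labor = 78.5; 6·y_seed budget + 1·y_labor = 60.
This yields shadow prices y_seed budget = 8.5, y_labor = 9.
Shadow price of labor = 9.

9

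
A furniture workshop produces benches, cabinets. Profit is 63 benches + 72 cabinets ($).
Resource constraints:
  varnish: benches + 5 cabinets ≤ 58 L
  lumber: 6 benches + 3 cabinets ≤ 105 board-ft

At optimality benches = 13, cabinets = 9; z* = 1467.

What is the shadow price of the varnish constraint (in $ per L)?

9

Check each constraint at x*: varnish 58/58 (tight); lumber 105/105 (tight).
The binding rows give the dual system: 1·y_varnish + 6·y_lumber = 63 and 5·y_varnish + 3·y_lumber = 72.
→ y_varnish = 9 and y_lumber = 9.
Shadow price of varnish = 9.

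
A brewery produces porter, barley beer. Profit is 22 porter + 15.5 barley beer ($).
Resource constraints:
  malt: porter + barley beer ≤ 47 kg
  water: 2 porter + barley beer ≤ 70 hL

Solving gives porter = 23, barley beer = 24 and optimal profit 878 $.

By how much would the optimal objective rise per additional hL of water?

6.5

Both malt and water are binding at x*.
From A_Bᵀ y = c: 1·y_malt + 2·y_water = 22; 1·y_malt + 1·y_water = 15.5.
Solving: y_malt = 9, y_water = 6.5.
Shadow price of water = 6.5.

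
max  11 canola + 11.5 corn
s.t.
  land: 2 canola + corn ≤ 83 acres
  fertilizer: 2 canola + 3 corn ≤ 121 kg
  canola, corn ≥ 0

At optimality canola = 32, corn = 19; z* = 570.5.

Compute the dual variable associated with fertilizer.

3

Both land and fertilizer are binding at x*.
Dual feasibility on the basic columns requires 2·y_land + 2·y_fertilizer = 11, 1·y_land + 3·y_fertilizer = 11.5.
→ y_land = 2.5 and y_fertilizer = 3.
Shadow price of fertilizer = 3.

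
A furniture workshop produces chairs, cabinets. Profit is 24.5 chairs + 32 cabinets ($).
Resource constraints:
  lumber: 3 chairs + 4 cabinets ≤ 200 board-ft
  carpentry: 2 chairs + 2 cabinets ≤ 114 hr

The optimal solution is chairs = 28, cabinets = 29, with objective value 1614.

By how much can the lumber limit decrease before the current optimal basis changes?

29

Binding constraints: lumber, carpentry. The basis is B = [[3,4],[2,2]] with det -2.
Per unit decrease in lumber, x* moves by d = (1, -1).
The basis stays optimal until cabinets reaches 0; allowable decrease = 29 board-ft.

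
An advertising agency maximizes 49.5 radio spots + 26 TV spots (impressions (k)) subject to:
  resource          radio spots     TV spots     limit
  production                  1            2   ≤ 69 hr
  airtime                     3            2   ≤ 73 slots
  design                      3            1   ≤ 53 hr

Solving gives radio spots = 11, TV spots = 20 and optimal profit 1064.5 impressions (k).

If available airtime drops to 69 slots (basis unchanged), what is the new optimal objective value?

Binding: airtime and design. Non-binding: production (18 unused).
By complementary slackness, y = 0 for the non-binding constraint.
From A_Bᵀ y = c: 3·y_airtime + 3·y_design = 49.5; 2·y_airtime + 1·y_design = 26.
This yields shadow prices y_airtime = 9.5, y_design = 7.
Δz = y_airtime·Δb = 9.5 × (-4) = -38, so new z* = 1064.5 − 38 = 1026.5.

1026.5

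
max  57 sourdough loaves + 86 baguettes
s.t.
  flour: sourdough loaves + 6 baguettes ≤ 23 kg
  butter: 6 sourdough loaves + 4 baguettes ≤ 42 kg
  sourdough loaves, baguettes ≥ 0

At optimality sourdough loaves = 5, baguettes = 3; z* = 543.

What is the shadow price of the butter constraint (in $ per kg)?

Both flour and butter are binding at x*.
Dual feasibility on the basic columns requires 1·y_flour + 6·y_butter = 57, 6·y_flour + 4·y_butter = 86.
This yields shadow prices y_flour = 9, y_butter = 8.
Shadow price of butter = 8.

8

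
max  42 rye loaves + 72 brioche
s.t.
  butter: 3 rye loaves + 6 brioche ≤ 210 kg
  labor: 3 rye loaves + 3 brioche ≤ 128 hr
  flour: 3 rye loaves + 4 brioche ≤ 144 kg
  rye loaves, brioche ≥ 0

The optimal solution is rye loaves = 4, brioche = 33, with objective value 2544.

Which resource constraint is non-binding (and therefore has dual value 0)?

butter: 210/210 (binding)
labor: 111/128 (slack 17)
flour: 144/144 (binding)
By complementary slackness, a constraint with positive slack has shadow price 0 → labor.

labor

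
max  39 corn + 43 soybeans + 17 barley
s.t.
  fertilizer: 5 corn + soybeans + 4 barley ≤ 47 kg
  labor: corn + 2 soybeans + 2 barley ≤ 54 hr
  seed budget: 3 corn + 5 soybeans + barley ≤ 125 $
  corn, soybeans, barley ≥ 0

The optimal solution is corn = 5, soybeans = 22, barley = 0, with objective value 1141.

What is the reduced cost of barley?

Binding: fertilizer and seed budget. Non-binding: labor (5 unused).
By complementary slackness, y = 0 for the non-binding constraint.
From A_Bᵀ y = c: 5·y_fertilizer + 3·y_seed budget = 39; 1·y_fertilizer + 5·y_seed budget = 43.
This yields shadow prices y_fertilizer = 3, y_seed budget = 8.
Reduced cost of barley: c₃ − yᵀa₃ = 17 − (3·4 + 8·1) = 17 − 20 = -3.

-3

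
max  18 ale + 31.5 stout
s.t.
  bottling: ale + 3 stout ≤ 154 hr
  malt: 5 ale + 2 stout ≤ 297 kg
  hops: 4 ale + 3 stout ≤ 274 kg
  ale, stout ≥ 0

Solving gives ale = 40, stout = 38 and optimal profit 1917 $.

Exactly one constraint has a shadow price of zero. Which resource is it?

bottling: 154/154 (binding)
malt: 276/297 (slack 21)
hops: 274/274 (binding)
By complementary slackness, a constraint with positive slack has shadow price 0 → malt.

malt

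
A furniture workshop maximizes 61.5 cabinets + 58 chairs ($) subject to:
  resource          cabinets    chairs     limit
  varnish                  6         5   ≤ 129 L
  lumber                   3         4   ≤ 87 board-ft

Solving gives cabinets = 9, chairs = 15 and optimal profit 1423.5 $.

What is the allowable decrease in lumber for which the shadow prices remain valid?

Binding constraints: varnish, lumber. The basis is B = [[6,5],[3,4]] with det 9.
Per unit decrease in lumber, x* moves by d = (0.5556, -0.6667).
The basis stays optimal until chairs reaches 0; allowable decrease = 22.5 board-ft.

22.5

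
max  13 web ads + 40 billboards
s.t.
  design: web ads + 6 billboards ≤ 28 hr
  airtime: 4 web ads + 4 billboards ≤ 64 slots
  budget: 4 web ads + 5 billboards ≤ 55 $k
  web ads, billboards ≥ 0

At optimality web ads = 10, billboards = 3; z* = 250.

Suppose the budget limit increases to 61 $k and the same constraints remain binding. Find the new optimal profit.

Binding: design and budget. Non-binding: airtime (12 unused).
Slack constraints have shadow price 0 (complementary slackness).
From A_Bᵀ y = c: 1·y_design + 4·y_budget = 13; 6·y_design + 5·y_budget = 40.
This yields shadow prices y_design = 5, y_budget = 2.
Δz = y_budget·Δb = 2 × (6) = 12, so new z* = 250 + 12 = 262.

262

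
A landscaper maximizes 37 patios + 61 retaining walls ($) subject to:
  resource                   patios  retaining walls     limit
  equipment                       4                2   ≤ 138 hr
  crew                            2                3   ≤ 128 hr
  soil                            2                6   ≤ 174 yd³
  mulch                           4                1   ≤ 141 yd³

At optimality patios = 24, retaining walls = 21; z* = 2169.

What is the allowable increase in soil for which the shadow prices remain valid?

42.5

Binding constraints: equipment, soil. The basis is B = [[4,2],[2,6]] with det 20.
Per unit increase in soil, x* moves by d = (-0.1, 0.2).
The basis stays optimal until crew becomes binding; allowable increase = 42.5 yd³.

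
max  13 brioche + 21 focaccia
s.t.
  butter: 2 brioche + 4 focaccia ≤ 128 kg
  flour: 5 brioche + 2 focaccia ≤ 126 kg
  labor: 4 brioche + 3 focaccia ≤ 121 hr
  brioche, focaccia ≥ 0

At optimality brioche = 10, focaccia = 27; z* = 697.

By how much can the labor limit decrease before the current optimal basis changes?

25

Binding constraints: butter, labor. The basis is B = [[2,4],[4,3]] with det -10.
Per unit decrease in labor, x* moves by d = (-0.4, 0.2).
The basis stays optimal until brioche reaches 0; allowable decrease = 25 hr.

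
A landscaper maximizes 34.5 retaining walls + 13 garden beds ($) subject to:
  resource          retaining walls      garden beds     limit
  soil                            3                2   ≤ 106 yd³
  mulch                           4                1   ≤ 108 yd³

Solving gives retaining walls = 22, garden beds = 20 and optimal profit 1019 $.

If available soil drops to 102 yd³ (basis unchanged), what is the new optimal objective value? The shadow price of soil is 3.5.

Δb = -4, so new z* = 1019 + (3.5)·(-4) = 1019 − 14 = 1005.

1005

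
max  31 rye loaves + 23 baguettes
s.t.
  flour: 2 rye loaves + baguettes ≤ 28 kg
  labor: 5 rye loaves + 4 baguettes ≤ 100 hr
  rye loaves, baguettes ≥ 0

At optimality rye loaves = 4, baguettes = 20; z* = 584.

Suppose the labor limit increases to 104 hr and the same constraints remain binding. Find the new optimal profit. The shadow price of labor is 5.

604

Δb = 4, so new z* = 584 + (5)·(4) = 584 + 20 = 604.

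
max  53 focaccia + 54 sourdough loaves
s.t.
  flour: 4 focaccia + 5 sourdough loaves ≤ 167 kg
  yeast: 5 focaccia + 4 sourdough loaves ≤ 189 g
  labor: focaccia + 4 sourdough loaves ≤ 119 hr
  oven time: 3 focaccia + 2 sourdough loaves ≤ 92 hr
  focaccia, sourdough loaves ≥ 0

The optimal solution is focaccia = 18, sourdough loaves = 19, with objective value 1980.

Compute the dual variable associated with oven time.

Binding: flour and oven time. Non-binding: yeast (23 unused), labor (25 unused).
Slack constraints have shadow price 0 (complementary slackness).
Dual feasibility on the basic columns requires 4·y_flour + 3·y_oven time = 53, 5·y_flour + 2·y_oven time = 54.
Solving: y_flour = 8, y_oven time = 7.
Shadow price of oven time = 7.

7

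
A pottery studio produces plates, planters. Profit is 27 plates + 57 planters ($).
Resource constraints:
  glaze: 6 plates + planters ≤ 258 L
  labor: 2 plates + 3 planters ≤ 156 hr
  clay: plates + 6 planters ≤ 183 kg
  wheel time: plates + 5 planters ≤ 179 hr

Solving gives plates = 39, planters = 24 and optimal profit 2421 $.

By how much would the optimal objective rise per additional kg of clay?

9

Check each constraint at x*: glaze 258/258 (tight); labor 150/156 (slack 6); clay 183/183 (tight); wheel time 159/179 (slack 20).
Slack constraints have shadow price 0 (complementary slackness).
The binding rows give the dual system: 6·y_glaze + 1·y_clay = 27 and 1·y_glaze + 6·y_clay = 57.
This yields shadow prices y_glaze = 3, y_clay = 9.
Shadow price of clay = 9.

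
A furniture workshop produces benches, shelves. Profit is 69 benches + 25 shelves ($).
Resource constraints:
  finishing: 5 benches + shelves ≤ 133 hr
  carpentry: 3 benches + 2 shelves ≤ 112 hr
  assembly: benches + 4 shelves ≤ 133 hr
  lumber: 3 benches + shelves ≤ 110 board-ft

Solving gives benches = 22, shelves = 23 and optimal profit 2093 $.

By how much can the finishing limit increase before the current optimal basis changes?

49

Binding constraints: finishing, carpentry. The basis is B = [[5,1],[3,2]] with det 7.
Per unit increase in finishing, x* moves by d = (0.2857, -0.4286).
The basis stays optimal until lumber becomes binding; allowable increase = 49 hr.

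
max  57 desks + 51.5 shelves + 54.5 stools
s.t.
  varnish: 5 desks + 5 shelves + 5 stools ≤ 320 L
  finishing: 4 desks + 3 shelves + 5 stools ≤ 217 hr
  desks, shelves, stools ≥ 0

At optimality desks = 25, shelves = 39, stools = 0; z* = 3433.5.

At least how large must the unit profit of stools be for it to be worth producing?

At the optimum: varnish uses 320 of 320 (binding); finishing uses 217 of 217 (binding).
From A_Bᵀ y = c: 5·y_varnish + 4·y_finishing = 57; 5·y_varnish + 3·y_finishing = 51.5.
Solving: y_varnish = 7, y_finishing = 5.5.
stools enters the basis when its profit ≥ yᵀa₃ = 7·5 + 5.5·5 = 62.5.

62.5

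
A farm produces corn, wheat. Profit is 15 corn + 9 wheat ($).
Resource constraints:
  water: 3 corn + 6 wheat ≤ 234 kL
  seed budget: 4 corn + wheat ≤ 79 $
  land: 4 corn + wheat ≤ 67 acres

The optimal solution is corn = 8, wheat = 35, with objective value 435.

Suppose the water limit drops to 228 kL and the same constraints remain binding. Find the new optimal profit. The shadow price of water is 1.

429

Δb = -6, so new z* = 435 + (1)·(-6) = 435 − 6 = 429.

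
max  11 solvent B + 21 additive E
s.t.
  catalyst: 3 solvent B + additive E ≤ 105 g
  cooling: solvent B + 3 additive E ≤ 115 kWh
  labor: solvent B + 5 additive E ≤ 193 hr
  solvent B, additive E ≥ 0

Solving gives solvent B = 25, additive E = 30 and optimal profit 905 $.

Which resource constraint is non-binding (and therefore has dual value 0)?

labor

catalyst: 105/105 (binding)
cooling: 115/115 (binding)
labor: 175/193 (slack 18)
By complementary slackness, a constraint with positive slack has shadow price 0 → labor.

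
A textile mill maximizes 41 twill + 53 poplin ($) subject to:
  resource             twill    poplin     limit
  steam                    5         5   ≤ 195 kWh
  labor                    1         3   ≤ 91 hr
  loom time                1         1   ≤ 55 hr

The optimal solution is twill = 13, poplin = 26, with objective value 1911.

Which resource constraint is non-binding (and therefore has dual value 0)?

loom time

steam: 195/195 (binding)
labor: 91/91 (binding)
loom time: 39/55 (slack 16)
By complementary slackness, a constraint with positive slack has shadow price 0 → loom time.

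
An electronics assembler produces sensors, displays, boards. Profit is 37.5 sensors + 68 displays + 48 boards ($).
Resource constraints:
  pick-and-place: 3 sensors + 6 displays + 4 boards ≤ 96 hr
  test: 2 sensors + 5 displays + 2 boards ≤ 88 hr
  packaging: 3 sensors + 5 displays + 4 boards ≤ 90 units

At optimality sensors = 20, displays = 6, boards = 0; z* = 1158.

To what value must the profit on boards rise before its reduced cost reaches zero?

Check each constraint at x*: pick-and-place 96/96 (tight); test 70/88 (slack 18); packaging 90/90 (tight).
Since test is not tight, its dual is 0.
Dual feasibility on the basic columns requires 3·y_pick-and-place + 3·y_packaging = 37.5, 6·y_pick-and-place + 5·y_packaging = 68.
Solving: y_pick-and-place = 5.5, y_packaging = 7.
boards enters the basis when its profit ≥ yᵀa₃ = 5.5·4 + 7·4 = 50.

50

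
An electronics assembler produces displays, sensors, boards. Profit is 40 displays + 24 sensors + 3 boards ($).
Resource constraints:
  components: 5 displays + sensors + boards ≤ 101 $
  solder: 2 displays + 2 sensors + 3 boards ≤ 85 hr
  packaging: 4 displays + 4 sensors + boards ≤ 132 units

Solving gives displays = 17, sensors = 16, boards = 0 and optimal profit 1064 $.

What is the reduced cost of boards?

-6

Binding: components and packaging. Non-binding: solder (19 unused).
Slack constraints have shadow price 0 (complementary slackness).
Dual feasibility on the basic columns requires 5·y_components + 4·y_packaging = 40, 1·y_components + 4·y_packaging = 24.
Solving: y_components = 4, y_packaging = 5.
Reduced cost of boards: c₃ − yᵀa₃ = 3 − (4·1 + 5·1) = 3 − 9 = -6.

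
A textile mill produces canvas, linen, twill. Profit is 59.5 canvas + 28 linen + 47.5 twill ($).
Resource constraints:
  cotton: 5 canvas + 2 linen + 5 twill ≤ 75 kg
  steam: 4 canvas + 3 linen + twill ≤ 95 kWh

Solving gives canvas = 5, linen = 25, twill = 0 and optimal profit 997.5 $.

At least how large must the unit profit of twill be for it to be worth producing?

At the optimum: cotton uses 75 of 75 (binding); steam uses 95 of 95 (binding).
From A_Bᵀ y = c: 5·y_cotton + 4·y_steam = 59.5; 2·y_cotton + 3·y_steam = 28.
→ y_cotton = 9.5 and y_steam = 3.
twill enters the basis when its profit ≥ yᵀa₃ = 9.5·5 + 3·1 = 50.5.

50.5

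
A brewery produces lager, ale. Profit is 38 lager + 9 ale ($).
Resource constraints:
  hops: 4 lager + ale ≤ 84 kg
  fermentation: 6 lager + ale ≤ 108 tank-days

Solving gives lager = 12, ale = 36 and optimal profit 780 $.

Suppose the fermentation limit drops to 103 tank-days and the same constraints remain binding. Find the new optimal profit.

Both hops and fermentation are binding at x*.
Dual feasibility on the basic columns requires 4·y_hops + 6·y_fermentation = 38, 1·y_hops + 1·y_fermentation = 9.
→ y_hops = 8 and y_fermentation = 1.
Δz = y_fermentation·Δb = 1 × (-5) = -5, so new z* = 780 − 5 = 775.

775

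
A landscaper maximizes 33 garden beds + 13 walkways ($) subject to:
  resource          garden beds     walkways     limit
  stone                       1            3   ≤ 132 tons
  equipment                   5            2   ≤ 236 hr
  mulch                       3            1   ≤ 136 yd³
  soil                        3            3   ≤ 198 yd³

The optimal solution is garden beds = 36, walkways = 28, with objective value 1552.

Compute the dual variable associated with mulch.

1

At the optimum: stone uses 120 of 132 (slack = 12); equipment uses 236 of 236 (binding); mulch uses 136 of 136 (binding); soil uses 192 of 198 (slack = 6).
By complementary slackness, y = 0 for the non-binding constraints.
From A_Bᵀ y = c: 5·y_equipment + 3·y_mulch = 33; 2·y_equipment + 1·y_mulch = 13.
This yields shadow prices y_equipment = 6, y_mulch = 1.
Shadow price of mulch = 1.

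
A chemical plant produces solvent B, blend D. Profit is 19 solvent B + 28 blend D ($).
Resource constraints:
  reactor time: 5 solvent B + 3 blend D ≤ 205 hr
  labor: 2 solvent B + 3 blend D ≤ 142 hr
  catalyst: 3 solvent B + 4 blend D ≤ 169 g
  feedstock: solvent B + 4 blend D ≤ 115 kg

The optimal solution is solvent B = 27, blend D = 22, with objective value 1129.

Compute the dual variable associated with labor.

Check each constraint at x*: reactor time 201/205 (slack 4); labor 120/142 (slack 22); catalyst 169/169 (tight); feedstock 115/115 (tight).
Slack constraints have shadow price 0 (complementary slackness).
Dual feasibility on the basic columns requires 3·y_catalyst + 1·y_feedstock = 19, 4·y_catalyst + 4·y_feedstock = 28.
This yields shadow prices y_catalyst = 6, y_feedstock = 1.
Shadow price of labor = 0.

0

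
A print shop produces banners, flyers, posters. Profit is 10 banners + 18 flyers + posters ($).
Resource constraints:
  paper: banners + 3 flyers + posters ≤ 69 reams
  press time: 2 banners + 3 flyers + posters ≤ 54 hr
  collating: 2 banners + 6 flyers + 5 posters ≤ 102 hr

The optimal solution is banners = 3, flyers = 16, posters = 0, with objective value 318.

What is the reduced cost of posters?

Binding: press time and collating. Non-binding: paper (18 unused).
By complementary slackness, y = 0 for the non-binding constraint.
The binding rows give the dual system: 2·y_press time + 2·y_collating = 10 and 3·y_press time + 6·y_collating = 18.
Solving: y_press time = 4, y_collating = 1.
Reduced cost of posters: c₃ − yᵀa₃ = 1 − (4·1 + 1·5) = 1 − 9 = -8.

-8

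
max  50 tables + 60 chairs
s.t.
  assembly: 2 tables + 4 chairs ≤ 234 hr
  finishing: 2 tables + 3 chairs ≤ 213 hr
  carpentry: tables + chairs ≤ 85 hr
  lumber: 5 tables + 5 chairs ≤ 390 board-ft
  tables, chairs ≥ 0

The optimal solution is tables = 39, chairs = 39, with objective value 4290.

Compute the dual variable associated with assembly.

5

Binding: assembly and lumber. Non-binding: finishing (18 unused), carpentry (7 unused).
Slack constraints have shadow price 0 (complementary slackness).
Dual feasibility on the basic columns requires 2·y_assembly + 5·y_lumber = 50, 4·y_assembly + 5·y_lumber = 60.
This yields shadow prices y_assembly = 5, y_lumber = 8.
Shadow price of assembly = 5.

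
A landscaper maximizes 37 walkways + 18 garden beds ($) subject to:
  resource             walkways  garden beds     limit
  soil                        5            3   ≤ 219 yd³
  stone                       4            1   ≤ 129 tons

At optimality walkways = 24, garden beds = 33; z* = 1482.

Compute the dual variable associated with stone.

3

At the optimum: soil uses 219 of 219 (binding); stone uses 129 of 129 (binding).
From A_Bᵀ y = c: 5·y_soil + 4·y_stone = 37; 3·y_soil + 1·y_stone = 18.
This yields shadow prices y_soil = 5, y_stone = 3.
Shadow price of stone = 3.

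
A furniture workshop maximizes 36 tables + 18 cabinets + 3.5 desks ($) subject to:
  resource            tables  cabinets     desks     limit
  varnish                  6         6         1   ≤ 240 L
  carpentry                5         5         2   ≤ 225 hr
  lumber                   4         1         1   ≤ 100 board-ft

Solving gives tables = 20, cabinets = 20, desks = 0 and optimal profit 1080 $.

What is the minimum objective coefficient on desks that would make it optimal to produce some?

Check each constraint at x*: varnish 240/240 (tight); carpentry 200/225 (slack 25); lumber 100/100 (tight).
Since carpentry is not tight, its dual is 0.
Dual feasibility on the basic columns requires 6·y_varnish + 4·y_lumber = 36, 6·y_varnish + 1·y_lumber = 18.
This yields shadow prices y_varnish = 2, y_lumber = 6.
desks enters the basis when its profit ≥ yᵀa₃ = 2·1 + 6·1 = 8.

8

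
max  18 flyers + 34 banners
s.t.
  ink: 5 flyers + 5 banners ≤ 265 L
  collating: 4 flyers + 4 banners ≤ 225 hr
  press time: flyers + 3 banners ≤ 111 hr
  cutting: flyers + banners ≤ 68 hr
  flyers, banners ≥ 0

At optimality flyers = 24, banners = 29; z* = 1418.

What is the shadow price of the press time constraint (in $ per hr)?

At the optimum: ink uses 265 of 265 (binding); collating uses 212 of 225 (slack = 13); press time uses 111 of 111 (binding); cutting uses 53 of 68 (slack = 15).
Since collating, cutting are not tight, their duals are 0.
Dual feasibility on the basic columns requires 5·y_ink + 1·y_press time = 18, 5·y_ink + 3·y_press time = 34.
Solving: y_ink = 2, y_press time = 8.
Shadow price of press time = 8.

8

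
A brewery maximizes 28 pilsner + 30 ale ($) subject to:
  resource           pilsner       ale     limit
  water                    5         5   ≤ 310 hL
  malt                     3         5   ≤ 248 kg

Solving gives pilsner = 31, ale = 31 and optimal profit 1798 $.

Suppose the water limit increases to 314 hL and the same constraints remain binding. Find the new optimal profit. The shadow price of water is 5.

Δb = 4, so new z* = 1798 + (5)·(4) = 1798 + 20 = 1818.

1818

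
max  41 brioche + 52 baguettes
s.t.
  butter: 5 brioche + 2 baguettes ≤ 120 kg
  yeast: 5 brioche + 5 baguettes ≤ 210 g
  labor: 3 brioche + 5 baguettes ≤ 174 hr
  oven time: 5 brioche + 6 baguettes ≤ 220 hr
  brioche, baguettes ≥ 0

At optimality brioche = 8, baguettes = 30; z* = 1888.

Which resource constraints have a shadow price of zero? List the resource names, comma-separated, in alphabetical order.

butter, yeast

butter: 100/120 (slack 20)
yeast: 190/210 (slack 20)
labor: 174/174 (binding)
oven time: 220/220 (binding)
By complementary slackness, a constraint with positive slack has shadow price 0 → butter, yeast.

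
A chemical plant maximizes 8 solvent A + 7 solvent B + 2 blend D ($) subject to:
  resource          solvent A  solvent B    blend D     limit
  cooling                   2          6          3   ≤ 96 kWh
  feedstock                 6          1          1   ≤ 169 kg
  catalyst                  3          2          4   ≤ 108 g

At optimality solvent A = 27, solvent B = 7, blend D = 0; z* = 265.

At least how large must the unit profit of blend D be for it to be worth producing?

Check each constraint at x*: cooling 96/96 (tight); feedstock 169/169 (tight); catalyst 95/108 (slack 13).
Since catalyst is not tight, its dual is 0.
From A_Bᵀ y = c: 2·y_cooling + 6·y_feedstock = 8; 6·y_cooling + 1·y_feedstock = 7.
Solving: y_cooling = 1, y_feedstock = 1.
blend D enters the basis when its profit ≥ yᵀa₃ = 1·3 + 1·1 = 4.

4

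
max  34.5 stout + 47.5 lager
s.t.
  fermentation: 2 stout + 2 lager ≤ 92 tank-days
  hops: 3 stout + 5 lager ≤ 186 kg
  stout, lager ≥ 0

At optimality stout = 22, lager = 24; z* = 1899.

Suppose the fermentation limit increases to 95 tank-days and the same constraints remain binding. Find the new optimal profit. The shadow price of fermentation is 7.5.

Δb = 3, so new z* = 1899 + (7.5)·(3) = 1899 + 22.5 = 1921.5.

1921.5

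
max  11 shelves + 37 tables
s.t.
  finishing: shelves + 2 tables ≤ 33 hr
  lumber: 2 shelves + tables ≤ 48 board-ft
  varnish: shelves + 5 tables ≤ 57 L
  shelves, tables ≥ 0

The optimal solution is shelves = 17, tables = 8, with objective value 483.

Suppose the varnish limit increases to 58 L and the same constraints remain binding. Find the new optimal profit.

488

Check each constraint at x*: finishing 33/33 (tight); lumber 42/48 (slack 6); varnish 57/57 (tight).
Since lumber is not tight, its dual is 0.
Dual feasibility on the basic columns requires 1·y_finishing + 1·y_varnish = 11, 2·y_finishing + 5·y_varnish = 37.
Solving: y_finishing = 6, y_varnish = 5.
Δz = y_varnish·Δb = 5 × (1) = 5, so new z* = 483 + 5 = 488.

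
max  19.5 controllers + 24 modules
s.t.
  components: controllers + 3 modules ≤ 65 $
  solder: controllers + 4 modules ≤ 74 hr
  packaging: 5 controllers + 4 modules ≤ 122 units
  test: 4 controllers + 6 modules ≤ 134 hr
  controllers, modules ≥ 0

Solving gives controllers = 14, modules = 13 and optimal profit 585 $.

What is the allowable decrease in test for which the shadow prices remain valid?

Binding constraints: packaging, test. The basis is B = [[5,4],[4,6]] with det 14.
Per unit decrease in test, x* moves by d = (0.2857, -0.3571).
The basis stays optimal until modules reaches 0; allowable decrease = 36.4 hr.

36.4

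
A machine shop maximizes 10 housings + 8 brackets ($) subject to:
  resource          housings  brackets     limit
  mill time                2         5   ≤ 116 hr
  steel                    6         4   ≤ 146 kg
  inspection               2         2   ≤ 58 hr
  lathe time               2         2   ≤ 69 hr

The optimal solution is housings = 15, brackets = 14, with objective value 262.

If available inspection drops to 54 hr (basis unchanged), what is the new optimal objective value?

254

Binding: steel and inspection. Non-binding: mill time (16 unused), lathe time (11 unused).
Since mill time, lathe time are not tight, their duals are 0.
Dual feasibility on the basic columns requires 6·y_steel + 2·y_inspection = 10, 4·y_steel + 2·y_inspection = 8.
→ y_steel = 1 and y_inspection = 2.
Δz = y_inspection·Δb = 2 × (-4) = -8, so new z* = 262 − 8 = 254.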